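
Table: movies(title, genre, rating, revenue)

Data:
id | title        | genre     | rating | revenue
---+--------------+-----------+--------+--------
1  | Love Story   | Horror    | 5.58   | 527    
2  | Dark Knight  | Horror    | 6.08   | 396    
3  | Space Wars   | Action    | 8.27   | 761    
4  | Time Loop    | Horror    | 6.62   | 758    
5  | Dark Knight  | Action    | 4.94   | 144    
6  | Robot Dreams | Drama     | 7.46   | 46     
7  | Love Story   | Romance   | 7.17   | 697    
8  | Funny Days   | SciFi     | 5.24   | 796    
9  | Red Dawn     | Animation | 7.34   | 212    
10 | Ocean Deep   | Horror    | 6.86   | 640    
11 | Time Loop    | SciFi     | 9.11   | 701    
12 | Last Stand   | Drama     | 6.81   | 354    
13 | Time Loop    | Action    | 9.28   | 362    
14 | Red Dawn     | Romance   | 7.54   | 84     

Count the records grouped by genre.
SELECT genre, COUNT(*) as count
FROM movies
GROUP BY genre

Result:
  Action: 3
  Animation: 1
  Drama: 2
  Horror: 4
  Romance: 2
  SciFi: 2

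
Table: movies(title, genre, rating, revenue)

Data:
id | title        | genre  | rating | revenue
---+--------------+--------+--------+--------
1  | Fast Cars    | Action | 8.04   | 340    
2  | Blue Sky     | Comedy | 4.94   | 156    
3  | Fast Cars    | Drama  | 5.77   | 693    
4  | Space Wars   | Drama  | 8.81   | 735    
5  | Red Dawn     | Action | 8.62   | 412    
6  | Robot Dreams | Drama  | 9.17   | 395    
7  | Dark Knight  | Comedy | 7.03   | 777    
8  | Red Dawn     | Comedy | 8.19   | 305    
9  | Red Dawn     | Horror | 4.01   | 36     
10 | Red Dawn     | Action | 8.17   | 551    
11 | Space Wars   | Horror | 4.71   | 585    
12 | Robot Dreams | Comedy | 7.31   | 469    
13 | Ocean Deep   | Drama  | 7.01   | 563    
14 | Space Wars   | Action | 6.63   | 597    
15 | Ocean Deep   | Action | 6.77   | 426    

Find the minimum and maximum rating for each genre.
SELECT genre, MIN(rating), MAX(rating)
FROM movies
GROUP BY genre

Result:
  Action: min=6.63, max=8.62
  Comedy: min=4.94, max=8.19
  Drama: min=5.77, max=9.17
  Horror: min=4.01, max=4.71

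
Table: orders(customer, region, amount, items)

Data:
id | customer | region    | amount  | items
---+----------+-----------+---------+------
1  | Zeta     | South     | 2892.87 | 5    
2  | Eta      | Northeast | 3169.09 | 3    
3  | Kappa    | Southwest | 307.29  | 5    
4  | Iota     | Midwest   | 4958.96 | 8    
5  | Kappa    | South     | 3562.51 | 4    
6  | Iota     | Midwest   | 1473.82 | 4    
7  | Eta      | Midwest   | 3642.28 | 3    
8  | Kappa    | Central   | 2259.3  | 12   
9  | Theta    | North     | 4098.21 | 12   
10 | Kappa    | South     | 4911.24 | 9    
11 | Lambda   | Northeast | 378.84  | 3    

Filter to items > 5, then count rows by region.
SELECT region, COUNT(*)
FROM orders
WHERE items > 5
GROUP BY region

Note: WHERE filters rows before grouping.

Result:
  Central: 1
  Midwest: 1
  North: 1
  South: 1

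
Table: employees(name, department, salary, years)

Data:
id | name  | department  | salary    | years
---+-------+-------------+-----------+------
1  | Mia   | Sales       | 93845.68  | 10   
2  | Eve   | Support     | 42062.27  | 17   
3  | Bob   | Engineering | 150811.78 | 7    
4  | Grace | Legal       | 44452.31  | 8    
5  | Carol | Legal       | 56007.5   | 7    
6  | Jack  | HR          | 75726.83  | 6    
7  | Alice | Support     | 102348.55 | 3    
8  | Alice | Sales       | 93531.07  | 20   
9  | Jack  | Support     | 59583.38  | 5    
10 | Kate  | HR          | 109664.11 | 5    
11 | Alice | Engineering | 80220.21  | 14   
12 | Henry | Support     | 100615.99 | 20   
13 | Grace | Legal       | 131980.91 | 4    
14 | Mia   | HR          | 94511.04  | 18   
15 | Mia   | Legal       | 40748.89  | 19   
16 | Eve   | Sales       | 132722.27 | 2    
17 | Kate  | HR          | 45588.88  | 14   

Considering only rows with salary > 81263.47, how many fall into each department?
SELECT department, COUNT(*)
FROM employees
WHERE salary > 81263.47
GROUP BY department

Note: WHERE filters rows before grouping.

Result:
  Engineering: 1
  HR: 2
  Legal: 1
  Sales: 3
  Support: 2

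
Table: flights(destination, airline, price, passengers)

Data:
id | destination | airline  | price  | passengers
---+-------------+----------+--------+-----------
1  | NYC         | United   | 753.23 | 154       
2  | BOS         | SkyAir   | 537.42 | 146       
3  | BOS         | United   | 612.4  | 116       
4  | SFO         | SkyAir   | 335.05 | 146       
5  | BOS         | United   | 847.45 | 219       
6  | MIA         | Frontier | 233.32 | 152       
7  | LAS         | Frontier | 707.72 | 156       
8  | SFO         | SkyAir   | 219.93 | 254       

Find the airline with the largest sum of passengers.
SELECT airline, SUM(passengers) as val
FROM flights
GROUP BY airline
ORDER BY val DESC
LIMIT 1

Result: SkyAir with sum(passengers) = 546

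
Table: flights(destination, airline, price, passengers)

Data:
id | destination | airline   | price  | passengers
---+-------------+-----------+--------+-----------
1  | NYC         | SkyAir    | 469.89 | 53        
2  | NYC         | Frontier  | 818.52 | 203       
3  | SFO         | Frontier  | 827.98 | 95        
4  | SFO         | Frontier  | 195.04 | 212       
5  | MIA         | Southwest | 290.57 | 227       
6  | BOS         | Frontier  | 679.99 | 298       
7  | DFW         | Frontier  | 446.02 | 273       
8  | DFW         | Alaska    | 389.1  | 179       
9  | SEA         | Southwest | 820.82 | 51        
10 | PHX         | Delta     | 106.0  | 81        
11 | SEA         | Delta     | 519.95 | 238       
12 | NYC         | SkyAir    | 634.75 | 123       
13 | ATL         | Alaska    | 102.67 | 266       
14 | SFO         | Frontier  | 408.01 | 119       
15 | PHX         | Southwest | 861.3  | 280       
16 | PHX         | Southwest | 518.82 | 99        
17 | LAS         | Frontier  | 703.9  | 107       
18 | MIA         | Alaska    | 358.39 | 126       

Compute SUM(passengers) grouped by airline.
SELECT airline, SUM(passengers) as result
FROM flights
GROUP BY airline

Result:
  Alaska: 571
  Delta: 319
  Frontier: 1307
  SkyAir: 176
  Southwest: 657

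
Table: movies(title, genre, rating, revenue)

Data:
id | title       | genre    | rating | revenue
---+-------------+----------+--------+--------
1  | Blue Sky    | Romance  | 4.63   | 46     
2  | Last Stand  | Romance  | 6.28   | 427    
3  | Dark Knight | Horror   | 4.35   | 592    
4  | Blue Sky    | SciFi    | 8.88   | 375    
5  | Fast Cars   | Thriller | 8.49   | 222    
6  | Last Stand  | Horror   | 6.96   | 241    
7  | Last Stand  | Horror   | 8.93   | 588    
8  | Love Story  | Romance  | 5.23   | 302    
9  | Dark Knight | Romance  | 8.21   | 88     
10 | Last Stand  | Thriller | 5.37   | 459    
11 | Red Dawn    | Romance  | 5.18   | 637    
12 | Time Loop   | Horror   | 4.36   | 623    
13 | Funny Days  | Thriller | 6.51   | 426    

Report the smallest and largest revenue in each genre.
SELECT genre, MIN(revenue), MAX(revenue)
FROM movies
GROUP BY genre

Result:
  Horror: min=241, max=623
  Romance: min=46, max=637
  SciFi: min=375, max=375
  Thriller: min=222, max=459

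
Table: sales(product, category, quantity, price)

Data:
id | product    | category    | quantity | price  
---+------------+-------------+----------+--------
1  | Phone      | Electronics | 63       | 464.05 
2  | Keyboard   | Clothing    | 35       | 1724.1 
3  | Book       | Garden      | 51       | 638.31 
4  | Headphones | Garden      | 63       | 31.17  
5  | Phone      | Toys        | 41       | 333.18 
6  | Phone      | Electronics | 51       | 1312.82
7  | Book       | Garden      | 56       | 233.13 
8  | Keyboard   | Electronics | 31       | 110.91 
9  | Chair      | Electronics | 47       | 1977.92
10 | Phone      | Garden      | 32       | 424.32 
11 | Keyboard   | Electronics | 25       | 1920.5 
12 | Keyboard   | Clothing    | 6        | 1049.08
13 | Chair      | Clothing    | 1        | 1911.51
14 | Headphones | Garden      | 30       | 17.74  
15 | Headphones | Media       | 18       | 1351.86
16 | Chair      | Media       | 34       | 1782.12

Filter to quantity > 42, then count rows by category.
SELECT category, COUNT(*)
FROM sales
WHERE quantity > 42
GROUP BY category

Note: WHERE filters rows before grouping.

Result:
  Electronics: 3
  Garden: 3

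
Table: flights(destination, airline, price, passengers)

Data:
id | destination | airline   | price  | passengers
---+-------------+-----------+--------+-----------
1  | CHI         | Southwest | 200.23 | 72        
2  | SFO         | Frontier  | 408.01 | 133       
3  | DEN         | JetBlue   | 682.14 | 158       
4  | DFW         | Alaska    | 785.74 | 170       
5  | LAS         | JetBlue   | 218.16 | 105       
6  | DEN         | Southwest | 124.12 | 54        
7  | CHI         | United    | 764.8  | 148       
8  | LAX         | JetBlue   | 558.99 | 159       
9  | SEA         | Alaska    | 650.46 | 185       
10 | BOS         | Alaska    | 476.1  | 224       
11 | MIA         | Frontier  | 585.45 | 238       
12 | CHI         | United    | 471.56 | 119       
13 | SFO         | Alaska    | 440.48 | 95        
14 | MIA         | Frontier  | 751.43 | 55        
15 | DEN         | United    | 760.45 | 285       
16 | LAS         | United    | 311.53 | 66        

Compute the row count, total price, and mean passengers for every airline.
SELECT airline,
       COUNT(*) as cnt,
       SUM(price) as total_price,
       AVG(passengers) as avg_passengers
FROM flights
GROUP BY airline

Result:
  Alaska: 4 records, 2352.78 total price, 168.50 avg passengers
  Frontier: 3 records, 1744.89 total price, 142.00 avg passengers
  JetBlue: 3 records, 1459.29 total price, 140.67 avg passengers
  Southwest: 2 records, 324.35 total price, 63.00 avg passengers
  United: 4 records, 2308.34 total price, 154.50 avg passengers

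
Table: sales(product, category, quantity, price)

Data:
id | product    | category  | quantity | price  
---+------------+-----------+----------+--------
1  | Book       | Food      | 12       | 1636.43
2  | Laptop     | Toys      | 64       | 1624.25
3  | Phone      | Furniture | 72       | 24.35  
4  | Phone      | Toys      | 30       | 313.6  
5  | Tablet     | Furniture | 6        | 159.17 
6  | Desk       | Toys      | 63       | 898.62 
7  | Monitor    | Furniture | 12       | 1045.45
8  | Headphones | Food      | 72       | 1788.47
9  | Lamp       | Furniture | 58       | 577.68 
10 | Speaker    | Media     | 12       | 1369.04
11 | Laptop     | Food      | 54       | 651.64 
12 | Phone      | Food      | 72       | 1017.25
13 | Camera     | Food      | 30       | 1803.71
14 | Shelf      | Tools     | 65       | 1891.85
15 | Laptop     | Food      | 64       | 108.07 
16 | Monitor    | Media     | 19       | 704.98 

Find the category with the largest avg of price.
SELECT category, AVG(price) as val
FROM sales
GROUP BY category
ORDER BY val DESC
LIMIT 1

Result: Tools with avg(price) = 1891.85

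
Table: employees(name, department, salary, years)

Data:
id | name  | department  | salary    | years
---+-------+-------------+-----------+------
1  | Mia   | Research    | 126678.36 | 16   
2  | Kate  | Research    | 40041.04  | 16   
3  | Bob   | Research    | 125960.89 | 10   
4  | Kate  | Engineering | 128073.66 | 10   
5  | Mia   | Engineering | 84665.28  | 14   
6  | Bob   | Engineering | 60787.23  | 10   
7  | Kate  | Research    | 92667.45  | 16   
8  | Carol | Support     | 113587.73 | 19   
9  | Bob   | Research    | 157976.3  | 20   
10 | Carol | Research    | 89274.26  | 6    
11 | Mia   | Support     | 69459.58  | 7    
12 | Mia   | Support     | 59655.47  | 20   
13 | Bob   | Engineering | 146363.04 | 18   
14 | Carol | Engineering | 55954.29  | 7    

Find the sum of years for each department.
SELECT department, SUM(years) as result
FROM employees
GROUP BY department

Result:
  Engineering: 59
  Research: 84
  Support: 46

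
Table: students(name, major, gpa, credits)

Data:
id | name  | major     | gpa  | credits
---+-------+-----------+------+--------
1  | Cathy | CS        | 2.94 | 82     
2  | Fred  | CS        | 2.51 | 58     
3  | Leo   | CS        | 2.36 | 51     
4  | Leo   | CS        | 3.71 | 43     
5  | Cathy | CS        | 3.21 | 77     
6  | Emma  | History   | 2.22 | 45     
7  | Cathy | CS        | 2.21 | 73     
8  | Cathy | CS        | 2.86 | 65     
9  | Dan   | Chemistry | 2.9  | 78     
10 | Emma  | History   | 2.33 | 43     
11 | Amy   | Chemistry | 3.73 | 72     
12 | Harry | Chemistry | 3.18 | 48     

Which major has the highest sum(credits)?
SELECT major, SUM(credits) as val
FROM students
GROUP BY major
ORDER BY val DESC
LIMIT 1

Result: CS with sum(credits) = 449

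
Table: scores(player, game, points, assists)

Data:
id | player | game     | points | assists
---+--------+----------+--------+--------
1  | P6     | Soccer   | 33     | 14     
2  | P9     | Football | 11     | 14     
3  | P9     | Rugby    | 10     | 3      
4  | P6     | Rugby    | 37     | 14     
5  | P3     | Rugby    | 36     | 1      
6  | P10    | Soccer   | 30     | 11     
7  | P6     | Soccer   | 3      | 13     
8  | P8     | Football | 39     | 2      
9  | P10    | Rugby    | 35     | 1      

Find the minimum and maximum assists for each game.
SELECT game, MIN(assists), MAX(assists)
FROM scores
GROUP BY game

Result:
  Football: min=2, max=14
  Rugby: min=1, max=14
  Soccer: min=11, max=14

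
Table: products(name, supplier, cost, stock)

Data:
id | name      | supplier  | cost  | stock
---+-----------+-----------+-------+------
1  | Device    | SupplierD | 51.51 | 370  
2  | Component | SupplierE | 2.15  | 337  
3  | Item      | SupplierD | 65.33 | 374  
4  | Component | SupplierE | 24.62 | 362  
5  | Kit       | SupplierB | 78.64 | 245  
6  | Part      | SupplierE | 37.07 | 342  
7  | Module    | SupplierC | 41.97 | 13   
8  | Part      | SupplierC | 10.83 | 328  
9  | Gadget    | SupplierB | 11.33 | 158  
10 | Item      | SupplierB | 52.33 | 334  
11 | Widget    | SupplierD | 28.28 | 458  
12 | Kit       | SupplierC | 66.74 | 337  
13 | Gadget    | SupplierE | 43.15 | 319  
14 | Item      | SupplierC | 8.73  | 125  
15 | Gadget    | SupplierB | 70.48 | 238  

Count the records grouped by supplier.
SELECT supplier, COUNT(*) as count
FROM products
GROUP BY supplier

Result:
  SupplierB: 4
  SupplierC: 4
  SupplierD: 3
  SupplierE: 4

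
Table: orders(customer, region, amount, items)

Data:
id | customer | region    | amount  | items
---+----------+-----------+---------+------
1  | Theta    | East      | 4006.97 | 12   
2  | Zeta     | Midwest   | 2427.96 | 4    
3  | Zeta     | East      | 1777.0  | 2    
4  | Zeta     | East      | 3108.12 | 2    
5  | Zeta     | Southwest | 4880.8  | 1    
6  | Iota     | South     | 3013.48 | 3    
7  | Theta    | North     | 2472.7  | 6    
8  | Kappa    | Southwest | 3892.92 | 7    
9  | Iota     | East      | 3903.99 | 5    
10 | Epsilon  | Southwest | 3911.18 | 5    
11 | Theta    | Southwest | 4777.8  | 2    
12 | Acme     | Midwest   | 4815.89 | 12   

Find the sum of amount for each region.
SELECT region, SUM(amount) as result
FROM orders
GROUP BY region

Result:
  East: 12796.08
  Midwest: 7243.85
  North: 2472.70
  South: 3013.48
  Southwest: 17462.70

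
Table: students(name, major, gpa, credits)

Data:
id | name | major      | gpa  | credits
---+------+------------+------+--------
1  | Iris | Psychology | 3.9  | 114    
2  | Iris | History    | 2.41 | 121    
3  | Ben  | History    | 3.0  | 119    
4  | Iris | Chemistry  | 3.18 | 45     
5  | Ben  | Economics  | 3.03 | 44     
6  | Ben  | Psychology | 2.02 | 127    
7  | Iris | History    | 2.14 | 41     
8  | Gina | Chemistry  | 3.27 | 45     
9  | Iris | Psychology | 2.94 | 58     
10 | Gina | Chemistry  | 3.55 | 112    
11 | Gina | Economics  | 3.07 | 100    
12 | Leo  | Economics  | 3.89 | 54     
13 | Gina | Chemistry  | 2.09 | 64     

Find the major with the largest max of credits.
SELECT major, MAX(credits) as val
FROM students
GROUP BY major
ORDER BY val DESC
LIMIT 1

Result: Psychology with max(credits) = 127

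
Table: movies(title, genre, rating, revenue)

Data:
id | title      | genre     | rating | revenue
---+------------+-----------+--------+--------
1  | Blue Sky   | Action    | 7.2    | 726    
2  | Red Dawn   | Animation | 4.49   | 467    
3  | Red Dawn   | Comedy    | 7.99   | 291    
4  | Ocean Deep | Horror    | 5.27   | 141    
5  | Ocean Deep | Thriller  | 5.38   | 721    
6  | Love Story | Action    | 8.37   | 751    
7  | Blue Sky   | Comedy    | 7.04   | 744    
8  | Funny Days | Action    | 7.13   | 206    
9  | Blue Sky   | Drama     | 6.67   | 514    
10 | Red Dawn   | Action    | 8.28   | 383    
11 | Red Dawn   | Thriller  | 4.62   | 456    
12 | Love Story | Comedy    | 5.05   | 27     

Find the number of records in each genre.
SELECT genre, COUNT(*) as count
FROM movies
GROUP BY genre

Result:
  Action: 4
  Animation: 1
  Comedy: 3
  Drama: 1
  Horror: 1
  Thriller: 2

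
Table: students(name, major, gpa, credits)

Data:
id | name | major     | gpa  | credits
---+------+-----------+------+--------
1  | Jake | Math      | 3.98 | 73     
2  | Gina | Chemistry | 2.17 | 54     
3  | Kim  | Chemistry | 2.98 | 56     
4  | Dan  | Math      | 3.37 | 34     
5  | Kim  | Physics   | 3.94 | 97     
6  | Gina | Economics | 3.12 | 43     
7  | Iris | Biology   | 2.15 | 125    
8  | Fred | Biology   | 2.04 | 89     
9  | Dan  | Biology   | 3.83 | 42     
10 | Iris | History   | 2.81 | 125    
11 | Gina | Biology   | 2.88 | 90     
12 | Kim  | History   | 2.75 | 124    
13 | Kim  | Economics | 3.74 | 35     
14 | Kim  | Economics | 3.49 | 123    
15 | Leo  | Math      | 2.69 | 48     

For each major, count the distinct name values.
SELECT major, COUNT(DISTINCT name)
FROM students
GROUP BY major

Result:
  Biology: 4 distinct
  Chemistry: 2 distinct
  Economics: 2 distinct
  History: 2 distinct
  Math: 3 distinct
  Physics: 1 distinct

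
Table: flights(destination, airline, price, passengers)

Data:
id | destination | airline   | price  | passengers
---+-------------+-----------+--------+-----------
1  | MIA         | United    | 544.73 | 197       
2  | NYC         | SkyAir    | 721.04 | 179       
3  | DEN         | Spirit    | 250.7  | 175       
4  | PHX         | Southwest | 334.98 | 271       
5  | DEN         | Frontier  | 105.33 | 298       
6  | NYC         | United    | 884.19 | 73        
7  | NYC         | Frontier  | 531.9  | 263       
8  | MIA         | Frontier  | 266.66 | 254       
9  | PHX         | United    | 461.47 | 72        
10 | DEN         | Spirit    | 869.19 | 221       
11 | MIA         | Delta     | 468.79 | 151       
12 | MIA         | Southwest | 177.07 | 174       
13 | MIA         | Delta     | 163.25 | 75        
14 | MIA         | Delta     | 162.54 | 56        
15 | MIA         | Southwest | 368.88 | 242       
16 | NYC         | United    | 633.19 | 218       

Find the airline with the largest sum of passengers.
SELECT airline, SUM(passengers) as val
FROM flights
GROUP BY airline
ORDER BY val DESC
LIMIT 1

Result: Frontier with sum(passengers) = 815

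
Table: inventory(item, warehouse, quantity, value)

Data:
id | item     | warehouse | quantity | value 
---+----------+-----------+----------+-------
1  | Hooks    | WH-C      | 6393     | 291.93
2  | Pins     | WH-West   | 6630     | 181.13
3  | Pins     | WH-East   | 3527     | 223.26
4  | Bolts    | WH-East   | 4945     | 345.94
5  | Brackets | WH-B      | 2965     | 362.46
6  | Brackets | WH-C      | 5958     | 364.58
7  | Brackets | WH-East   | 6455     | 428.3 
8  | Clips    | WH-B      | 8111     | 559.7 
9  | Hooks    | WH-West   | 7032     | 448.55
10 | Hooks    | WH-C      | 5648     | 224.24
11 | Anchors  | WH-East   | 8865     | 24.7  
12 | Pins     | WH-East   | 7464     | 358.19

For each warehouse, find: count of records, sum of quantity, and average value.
SELECT warehouse,
       COUNT(*) as cnt,
       SUM(quantity) as total_quantity,
       AVG(value) as avg_value
FROM inventory
GROUP BY warehouse

Result:
  WH-B: 2 records, 11076 total quantity, 461.08 avg value
  WH-C: 3 records, 17999 total quantity, 293.58 avg value
  WH-East: 5 records, 31256 total quantity, 276.08 avg value
  WH-West: 2 records, 13662 total quantity, 314.84 avg value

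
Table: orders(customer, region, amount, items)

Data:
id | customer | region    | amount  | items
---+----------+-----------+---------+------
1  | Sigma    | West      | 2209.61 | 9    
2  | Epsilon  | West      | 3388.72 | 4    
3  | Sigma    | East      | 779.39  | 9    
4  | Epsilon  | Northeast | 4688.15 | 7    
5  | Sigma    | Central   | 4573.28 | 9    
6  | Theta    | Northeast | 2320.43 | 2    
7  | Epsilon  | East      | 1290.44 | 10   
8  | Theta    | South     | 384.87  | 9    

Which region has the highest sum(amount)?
SELECT region, SUM(amount) as val
FROM orders
GROUP BY region
ORDER BY val DESC
LIMIT 1

Result: Northeast with sum(amount) = 7008.58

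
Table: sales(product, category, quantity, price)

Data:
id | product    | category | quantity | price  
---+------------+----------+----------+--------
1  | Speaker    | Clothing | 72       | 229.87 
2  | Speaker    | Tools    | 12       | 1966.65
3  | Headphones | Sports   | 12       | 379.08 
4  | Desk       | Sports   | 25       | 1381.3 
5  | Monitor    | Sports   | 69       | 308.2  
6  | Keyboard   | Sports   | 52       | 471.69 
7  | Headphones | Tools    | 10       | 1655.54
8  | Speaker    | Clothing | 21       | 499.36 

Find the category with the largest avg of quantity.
SELECT category, AVG(quantity) as val
FROM sales
GROUP BY category
ORDER BY val DESC
LIMIT 1

Result: Clothing with avg(quantity) = 46.50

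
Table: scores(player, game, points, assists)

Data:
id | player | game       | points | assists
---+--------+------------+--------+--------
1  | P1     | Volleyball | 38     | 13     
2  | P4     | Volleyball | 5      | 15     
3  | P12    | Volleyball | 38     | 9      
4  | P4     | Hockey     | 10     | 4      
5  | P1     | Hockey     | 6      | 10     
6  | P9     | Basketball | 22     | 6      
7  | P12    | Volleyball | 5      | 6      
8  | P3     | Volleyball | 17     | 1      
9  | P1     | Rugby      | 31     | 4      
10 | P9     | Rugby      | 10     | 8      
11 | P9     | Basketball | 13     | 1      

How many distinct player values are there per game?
SELECT game, COUNT(DISTINCT player)
FROM scores
GROUP BY game

Result:
  Basketball: 1 distinct
  Hockey: 2 distinct
  Rugby: 2 distinct
  Volleyball: 4 distinct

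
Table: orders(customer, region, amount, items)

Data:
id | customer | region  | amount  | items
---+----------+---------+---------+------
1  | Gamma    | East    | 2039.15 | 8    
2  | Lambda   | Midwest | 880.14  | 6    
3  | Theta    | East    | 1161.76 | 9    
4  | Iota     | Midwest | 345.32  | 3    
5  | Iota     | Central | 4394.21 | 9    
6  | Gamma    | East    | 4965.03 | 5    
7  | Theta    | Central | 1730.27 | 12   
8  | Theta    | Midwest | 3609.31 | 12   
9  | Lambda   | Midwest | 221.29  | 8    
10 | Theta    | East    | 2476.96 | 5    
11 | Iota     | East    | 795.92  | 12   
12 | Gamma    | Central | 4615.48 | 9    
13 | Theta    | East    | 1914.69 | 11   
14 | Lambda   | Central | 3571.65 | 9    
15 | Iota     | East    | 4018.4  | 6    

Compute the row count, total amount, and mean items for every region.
SELECT region,
       COUNT(*) as cnt,
       SUM(amount) as total_amount,
       AVG(items) as avg_items
FROM orders
GROUP BY region

Result:
  Central: 4 records, 14311.61 total amount, 9.75 avg items
  East: 7 records, 17371.91 total amount, 8.00 avg items
  Midwest: 4 records, 5056.06 total amount, 7.25 avg items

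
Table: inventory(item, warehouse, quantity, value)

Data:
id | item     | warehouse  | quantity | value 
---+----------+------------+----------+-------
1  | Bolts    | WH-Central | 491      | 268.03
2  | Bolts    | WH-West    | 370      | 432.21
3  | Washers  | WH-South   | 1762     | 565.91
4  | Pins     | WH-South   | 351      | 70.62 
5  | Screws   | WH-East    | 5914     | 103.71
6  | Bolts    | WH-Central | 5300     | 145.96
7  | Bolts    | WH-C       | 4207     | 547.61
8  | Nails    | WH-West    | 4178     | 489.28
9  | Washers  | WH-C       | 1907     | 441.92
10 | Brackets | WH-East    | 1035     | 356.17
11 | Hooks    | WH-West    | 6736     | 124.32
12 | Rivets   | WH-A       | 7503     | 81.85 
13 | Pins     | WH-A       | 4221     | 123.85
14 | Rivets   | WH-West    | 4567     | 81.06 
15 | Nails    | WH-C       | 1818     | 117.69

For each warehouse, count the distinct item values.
SELECT warehouse, COUNT(DISTINCT item)
FROM inventory
GROUP BY warehouse

Result:
  WH-A: 2 distinct
  WH-C: 3 distinct
  WH-Central: 1 distinct
  WH-East: 2 distinct
  WH-South: 2 distinct
  WH-West: 4 distinct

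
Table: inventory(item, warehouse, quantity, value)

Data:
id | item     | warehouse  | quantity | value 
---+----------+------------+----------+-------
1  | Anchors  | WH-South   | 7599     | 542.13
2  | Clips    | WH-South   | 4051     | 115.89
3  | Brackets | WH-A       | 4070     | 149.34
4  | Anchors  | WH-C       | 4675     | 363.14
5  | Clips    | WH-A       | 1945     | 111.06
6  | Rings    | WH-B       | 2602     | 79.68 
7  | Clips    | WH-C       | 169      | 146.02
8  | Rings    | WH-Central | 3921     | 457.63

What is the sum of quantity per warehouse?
SELECT warehouse, SUM(quantity) as result
FROM inventory
GROUP BY warehouse

Result:
  WH-A: 6015
  WH-B: 2602
  WH-C: 4844
  WH-Central: 3921
  WH-South: 11650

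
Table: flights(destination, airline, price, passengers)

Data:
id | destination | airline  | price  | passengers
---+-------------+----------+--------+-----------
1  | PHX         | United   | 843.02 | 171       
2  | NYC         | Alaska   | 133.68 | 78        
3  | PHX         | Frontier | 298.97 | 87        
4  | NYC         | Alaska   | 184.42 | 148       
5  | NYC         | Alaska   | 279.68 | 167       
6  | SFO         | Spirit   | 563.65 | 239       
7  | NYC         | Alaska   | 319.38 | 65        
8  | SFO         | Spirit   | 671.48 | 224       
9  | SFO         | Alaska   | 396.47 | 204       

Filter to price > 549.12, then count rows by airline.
SELECT airline, COUNT(*)
FROM flights
WHERE price > 549.12
GROUP BY airline

Note: WHERE filters rows before grouping.

Result:
  Spirit: 2
  United: 1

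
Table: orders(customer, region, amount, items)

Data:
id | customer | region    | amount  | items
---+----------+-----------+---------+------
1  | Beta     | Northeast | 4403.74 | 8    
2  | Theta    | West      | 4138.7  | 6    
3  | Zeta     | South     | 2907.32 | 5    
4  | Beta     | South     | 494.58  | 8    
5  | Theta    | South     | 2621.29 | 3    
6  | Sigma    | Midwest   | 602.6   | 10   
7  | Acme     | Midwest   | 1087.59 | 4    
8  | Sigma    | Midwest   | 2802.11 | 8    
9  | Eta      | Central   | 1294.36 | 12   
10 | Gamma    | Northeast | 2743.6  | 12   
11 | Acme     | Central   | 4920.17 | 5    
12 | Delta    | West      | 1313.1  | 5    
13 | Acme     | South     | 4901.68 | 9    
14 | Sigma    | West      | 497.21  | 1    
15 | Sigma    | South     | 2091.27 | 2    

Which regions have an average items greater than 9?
SELECT region, AVG(items)
FROM orders
GROUP BY region
HAVING AVG(items) > 9

Result:
  Northeast: avg=10.00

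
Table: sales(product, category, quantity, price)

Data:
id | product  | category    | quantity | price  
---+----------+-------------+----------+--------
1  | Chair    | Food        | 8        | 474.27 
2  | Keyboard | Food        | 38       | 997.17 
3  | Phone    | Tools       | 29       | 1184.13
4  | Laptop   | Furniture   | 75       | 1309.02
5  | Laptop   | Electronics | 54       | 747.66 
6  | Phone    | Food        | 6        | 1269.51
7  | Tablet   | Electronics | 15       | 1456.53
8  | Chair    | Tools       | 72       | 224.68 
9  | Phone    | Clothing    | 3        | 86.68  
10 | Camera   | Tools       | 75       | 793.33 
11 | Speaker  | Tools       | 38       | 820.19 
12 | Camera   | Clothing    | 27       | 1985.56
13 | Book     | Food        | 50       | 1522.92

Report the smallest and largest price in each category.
SELECT category, MIN(price), MAX(price)
FROM sales
GROUP BY category

Result:
  Clothing: min=86.68, max=1985.56
  Electronics: min=747.66, max=1456.53
  Food: min=474.27, max=1522.92
  Furniture: min=1309.02, max=1309.02
  Tools: min=224.68, max=1184.13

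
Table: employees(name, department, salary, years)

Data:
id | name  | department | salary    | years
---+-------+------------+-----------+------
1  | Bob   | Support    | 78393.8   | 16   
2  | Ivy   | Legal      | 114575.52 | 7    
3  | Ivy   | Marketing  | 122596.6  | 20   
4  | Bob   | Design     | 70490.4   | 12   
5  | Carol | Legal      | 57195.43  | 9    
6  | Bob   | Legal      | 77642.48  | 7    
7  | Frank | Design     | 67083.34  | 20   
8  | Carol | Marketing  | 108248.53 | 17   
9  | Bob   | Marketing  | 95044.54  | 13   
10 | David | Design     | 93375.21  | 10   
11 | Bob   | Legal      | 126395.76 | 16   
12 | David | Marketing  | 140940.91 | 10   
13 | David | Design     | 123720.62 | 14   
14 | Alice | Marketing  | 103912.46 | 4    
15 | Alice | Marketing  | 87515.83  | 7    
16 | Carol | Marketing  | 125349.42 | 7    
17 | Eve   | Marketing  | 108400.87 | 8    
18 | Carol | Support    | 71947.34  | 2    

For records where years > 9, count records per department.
SELECT department, COUNT(*)
FROM employees
WHERE years > 9
GROUP BY department

Note: WHERE filters rows before grouping.

Result:
  Design: 4
  Legal: 1
  Marketing: 4
  Support: 1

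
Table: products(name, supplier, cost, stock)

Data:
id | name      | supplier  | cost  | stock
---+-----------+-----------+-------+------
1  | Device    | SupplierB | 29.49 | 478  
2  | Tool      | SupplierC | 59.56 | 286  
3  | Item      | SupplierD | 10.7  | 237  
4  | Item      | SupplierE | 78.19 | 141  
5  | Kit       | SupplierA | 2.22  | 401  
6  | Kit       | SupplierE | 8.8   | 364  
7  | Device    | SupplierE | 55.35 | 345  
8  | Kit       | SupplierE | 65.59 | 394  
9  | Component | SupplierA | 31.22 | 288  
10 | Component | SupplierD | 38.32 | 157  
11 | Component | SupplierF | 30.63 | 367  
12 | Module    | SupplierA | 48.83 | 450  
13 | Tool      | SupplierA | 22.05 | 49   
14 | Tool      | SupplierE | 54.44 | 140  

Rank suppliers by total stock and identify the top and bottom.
SELECT supplier, SUM(stock)
FROM products
GROUP BY supplier
ORDER BY SUM(stock)

All groups:
  SupplierC: 286
  SupplierF: 367
  SupplierD: 394
  SupplierB: 478
  SupplierA: 1188
  SupplierE: 1384

Highest: SupplierE (1384)
Lowest: SupplierC (286)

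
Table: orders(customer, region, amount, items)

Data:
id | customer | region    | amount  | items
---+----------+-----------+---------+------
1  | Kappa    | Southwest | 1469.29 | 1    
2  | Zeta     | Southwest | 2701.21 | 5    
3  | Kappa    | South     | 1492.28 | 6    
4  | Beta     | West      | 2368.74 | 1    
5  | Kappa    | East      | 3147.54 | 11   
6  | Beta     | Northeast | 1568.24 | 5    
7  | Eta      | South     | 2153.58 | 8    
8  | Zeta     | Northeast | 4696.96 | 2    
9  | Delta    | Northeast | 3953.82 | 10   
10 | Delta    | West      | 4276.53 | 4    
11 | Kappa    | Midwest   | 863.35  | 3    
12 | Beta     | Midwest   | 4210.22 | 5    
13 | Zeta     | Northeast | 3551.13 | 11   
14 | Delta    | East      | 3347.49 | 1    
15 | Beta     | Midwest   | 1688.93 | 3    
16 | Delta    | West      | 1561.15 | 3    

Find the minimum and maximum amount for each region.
SELECT region, MIN(amount), MAX(amount)
FROM orders
GROUP BY region

Result:
  East: min=3147.54, max=3347.49
  Midwest: min=863.35, max=4210.22
  Northeast: min=1568.24, max=4696.96
  South: min=1492.28, max=2153.58
  Southwest: min=1469.29, max=2701.21
  West: min=1561.15, max=4276.53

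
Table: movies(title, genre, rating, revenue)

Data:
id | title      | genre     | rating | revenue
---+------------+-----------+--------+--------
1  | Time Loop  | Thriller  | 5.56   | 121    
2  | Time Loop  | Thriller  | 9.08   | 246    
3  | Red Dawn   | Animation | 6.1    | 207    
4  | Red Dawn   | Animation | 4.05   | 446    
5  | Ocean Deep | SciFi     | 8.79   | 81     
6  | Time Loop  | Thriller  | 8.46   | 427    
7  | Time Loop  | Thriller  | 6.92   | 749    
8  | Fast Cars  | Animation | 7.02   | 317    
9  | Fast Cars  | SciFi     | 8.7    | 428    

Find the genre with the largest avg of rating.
SELECT genre, AVG(rating) as val
FROM movies
GROUP BY genre
ORDER BY val DESC
LIMIT 1

Result: SciFi with avg(rating) = 8.75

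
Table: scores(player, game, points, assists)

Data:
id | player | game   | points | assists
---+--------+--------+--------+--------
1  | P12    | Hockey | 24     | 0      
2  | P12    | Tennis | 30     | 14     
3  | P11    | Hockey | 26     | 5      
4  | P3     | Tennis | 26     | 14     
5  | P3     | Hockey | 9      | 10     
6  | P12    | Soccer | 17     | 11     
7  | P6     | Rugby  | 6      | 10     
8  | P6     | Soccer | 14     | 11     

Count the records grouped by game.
SELECT game, COUNT(*) as count
FROM scores
GROUP BY game

Result:
  Hockey: 3
  Rugby: 1
  Soccer: 2
  Tennis: 2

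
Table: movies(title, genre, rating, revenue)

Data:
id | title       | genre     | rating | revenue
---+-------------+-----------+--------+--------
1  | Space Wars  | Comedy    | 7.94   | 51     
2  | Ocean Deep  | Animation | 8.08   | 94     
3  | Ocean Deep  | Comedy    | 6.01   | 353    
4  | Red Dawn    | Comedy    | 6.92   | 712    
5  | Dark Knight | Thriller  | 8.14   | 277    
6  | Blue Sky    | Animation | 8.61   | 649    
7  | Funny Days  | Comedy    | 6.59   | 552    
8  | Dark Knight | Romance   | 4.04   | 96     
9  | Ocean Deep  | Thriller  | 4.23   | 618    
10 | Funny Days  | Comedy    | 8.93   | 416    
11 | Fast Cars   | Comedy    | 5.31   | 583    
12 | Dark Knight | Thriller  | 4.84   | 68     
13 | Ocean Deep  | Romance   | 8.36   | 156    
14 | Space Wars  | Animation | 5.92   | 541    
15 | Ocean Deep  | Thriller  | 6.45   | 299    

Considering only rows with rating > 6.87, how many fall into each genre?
SELECT genre, COUNT(*)
FROM movies
WHERE rating > 6.87
GROUP BY genre

Note: WHERE filters rows before grouping.

Result:
  Animation: 2
  Comedy: 3
  Romance: 1
  Thriller: 1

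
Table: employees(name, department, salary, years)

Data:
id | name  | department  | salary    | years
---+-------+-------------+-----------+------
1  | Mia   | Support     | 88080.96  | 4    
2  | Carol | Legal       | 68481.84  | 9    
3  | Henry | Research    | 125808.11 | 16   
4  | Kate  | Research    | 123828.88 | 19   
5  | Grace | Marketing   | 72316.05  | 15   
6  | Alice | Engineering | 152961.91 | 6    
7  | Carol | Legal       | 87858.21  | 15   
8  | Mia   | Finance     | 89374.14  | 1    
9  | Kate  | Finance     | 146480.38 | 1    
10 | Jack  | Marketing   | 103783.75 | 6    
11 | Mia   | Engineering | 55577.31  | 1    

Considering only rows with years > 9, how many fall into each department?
SELECT department, COUNT(*)
FROM employees
WHERE years > 9
GROUP BY department

Note: WHERE filters rows before grouping.

Result:
  Legal: 1
  Marketing: 1
  Research: 2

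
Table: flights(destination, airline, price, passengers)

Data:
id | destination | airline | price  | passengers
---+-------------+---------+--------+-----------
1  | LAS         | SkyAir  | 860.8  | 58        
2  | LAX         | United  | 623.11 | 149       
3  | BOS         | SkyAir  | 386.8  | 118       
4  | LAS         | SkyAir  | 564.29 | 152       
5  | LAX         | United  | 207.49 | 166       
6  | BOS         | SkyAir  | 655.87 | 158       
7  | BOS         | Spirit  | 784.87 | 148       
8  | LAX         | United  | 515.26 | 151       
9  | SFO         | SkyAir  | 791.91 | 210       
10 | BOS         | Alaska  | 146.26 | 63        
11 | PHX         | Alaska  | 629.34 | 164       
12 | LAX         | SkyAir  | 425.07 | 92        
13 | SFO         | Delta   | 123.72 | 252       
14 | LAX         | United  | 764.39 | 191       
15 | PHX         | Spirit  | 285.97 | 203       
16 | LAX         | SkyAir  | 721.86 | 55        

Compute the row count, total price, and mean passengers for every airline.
SELECT airline,
       COUNT(*) as cnt,
       SUM(price) as total_price,
       AVG(passengers) as avg_passengers
FROM flights
GROUP BY airline

Result:
  Alaska: 2 records, 775.60 total price, 113.50 avg passengers
  Delta: 1 records, 123.72 total price, 252.00 avg passengers
  SkyAir: 7 records, 4406.60 total price, 120.43 avg passengers
  Spirit: 2 records, 1070.84 total price, 175.50 avg passengers
  United: 4 records, 2110.25 total price, 164.25 avg passengers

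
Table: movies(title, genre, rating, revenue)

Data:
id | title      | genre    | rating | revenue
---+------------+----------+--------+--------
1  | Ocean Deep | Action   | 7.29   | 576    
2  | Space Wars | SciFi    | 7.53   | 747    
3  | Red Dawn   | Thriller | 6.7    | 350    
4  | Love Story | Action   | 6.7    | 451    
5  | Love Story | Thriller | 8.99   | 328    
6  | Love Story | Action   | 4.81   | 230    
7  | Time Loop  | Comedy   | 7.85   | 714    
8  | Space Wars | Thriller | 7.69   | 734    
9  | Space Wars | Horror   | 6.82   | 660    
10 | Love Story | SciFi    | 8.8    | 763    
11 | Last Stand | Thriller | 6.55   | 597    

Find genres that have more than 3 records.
SELECT genre, COUNT(*) as cnt
FROM movies
GROUP BY genre
HAVING COUNT(*) > 3

Result:
  Thriller: 4

Note: HAVING filters groups after aggregation, WHERE filters rows before.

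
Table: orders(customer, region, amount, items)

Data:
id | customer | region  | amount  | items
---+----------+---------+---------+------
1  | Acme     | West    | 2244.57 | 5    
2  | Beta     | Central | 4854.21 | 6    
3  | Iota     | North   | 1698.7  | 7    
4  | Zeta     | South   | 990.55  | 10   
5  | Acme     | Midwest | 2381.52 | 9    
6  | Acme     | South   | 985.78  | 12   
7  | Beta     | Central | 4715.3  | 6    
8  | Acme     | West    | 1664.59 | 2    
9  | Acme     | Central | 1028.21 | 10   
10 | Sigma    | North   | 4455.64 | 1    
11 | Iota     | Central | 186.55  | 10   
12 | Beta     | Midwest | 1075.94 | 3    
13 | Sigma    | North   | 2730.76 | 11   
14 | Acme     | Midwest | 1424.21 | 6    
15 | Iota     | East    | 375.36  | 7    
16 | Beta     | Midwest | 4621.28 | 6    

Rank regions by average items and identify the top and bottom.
SELECT region, AVG(items)
FROM orders
GROUP BY region
ORDER BY AVG(items)

All groups:
  West: 3.50
  Midwest: 6.00
  North: 6.33
  East: 7.00
  Central: 8.00
  South: 11.00

Highest: South (11.00)
Lowest: West (3.50)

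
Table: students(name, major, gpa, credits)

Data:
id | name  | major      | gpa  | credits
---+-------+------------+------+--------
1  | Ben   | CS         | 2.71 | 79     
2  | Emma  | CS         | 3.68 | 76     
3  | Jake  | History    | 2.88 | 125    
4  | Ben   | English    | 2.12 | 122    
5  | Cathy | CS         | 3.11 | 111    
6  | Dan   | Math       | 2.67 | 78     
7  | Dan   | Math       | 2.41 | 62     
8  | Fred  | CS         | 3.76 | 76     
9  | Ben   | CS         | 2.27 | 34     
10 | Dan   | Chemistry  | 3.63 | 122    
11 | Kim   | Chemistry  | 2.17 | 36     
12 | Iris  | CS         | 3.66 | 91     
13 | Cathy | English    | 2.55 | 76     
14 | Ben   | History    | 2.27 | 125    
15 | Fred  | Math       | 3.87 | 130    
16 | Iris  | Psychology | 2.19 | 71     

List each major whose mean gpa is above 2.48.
SELECT major, AVG(gpa)
FROM students
GROUP BY major
HAVING AVG(gpa) > 2.48

Result:
  CS: avg=3.20
  Chemistry: avg=2.90
  History: avg=2.58
  Math: avg=2.98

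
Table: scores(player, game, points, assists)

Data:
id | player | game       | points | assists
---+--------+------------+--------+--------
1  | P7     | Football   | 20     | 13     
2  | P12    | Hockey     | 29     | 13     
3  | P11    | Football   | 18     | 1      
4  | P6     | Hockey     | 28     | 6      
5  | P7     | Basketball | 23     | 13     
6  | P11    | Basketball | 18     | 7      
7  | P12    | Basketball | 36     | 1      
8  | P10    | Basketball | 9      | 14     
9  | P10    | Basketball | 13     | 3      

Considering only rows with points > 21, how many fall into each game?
SELECT game, COUNT(*)
FROM scores
WHERE points > 21
GROUP BY game

Note: WHERE filters rows before grouping.

Result:
  Basketball: 2
  Hockey: 2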